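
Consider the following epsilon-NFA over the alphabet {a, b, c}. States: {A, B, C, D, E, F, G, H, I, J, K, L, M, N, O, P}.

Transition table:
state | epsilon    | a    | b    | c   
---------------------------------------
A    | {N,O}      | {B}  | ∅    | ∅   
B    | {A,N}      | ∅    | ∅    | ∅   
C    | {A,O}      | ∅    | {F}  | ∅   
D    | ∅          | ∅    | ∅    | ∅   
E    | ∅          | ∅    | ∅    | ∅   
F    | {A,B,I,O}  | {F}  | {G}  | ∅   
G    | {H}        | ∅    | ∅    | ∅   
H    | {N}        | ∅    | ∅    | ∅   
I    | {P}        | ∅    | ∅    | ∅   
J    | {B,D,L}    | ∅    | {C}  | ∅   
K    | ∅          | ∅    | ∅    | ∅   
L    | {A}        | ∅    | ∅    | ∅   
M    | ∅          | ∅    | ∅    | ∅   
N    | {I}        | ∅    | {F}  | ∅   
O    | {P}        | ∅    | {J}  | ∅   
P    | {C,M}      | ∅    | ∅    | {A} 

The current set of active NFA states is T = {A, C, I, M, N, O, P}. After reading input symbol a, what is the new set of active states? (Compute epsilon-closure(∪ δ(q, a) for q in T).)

{A, B, C, I, M, N, O, P}

A on a → {B}.
No a-transition from C, I, M, N, O, P.
Union after reading a: {B}.
Now take the epsilon-closure:
From B via epsilon: add A, N.
From A via epsilon: add O.
From N via epsilon: add I.
From I via epsilon: add P.
From P via epsilon: add C, M.
No new states can be added; the closed set is {A, B, C, I, M, N, O, P}.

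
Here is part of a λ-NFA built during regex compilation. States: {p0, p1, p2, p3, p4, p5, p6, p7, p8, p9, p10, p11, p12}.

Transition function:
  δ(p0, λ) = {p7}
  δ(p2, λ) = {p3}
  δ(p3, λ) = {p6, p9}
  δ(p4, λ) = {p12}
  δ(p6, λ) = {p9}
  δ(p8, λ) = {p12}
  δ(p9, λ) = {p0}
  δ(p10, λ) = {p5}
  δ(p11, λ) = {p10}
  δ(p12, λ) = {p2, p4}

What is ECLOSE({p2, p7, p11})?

{p0, p2, p3, p5, p6, p7, p9, p10, p11}

Start with {p2, p7, p11}.
From p2 via λ: add p3.
From p11 via λ: add p10.
From p3 via λ: add p6, p9.
From p10 via λ: add p5.
From p9 via λ: add p0.
No new states can be added; the closed set is {p0, p2, p3, p5, p6, p7, p9, p10, p11}.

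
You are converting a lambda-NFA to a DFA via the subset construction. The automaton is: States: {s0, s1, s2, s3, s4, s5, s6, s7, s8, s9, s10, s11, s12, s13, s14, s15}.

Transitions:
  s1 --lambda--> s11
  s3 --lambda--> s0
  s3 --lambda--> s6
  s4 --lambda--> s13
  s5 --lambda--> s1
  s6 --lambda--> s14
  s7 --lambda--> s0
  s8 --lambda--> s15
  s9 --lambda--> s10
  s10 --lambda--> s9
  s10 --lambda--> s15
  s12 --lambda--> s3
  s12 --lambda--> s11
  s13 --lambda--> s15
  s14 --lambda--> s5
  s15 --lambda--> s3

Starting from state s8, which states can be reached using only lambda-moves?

{s0, s1, s3, s5, s6, s8, s11, s14, s15}

Start with {s8}.
From s8 via lambda: add s15.
From s15 via lambda: add s3.
From s3 via lambda: add s0, s6.
From s6 via lambda: add s14.
From s14 via lambda: add s5.
From s5 via lambda: add s1.
From s1 via lambda: add s11.
No new states can be added; the closed set is {s0, s1, s3, s5, s6, s8, s11, s14, s15}.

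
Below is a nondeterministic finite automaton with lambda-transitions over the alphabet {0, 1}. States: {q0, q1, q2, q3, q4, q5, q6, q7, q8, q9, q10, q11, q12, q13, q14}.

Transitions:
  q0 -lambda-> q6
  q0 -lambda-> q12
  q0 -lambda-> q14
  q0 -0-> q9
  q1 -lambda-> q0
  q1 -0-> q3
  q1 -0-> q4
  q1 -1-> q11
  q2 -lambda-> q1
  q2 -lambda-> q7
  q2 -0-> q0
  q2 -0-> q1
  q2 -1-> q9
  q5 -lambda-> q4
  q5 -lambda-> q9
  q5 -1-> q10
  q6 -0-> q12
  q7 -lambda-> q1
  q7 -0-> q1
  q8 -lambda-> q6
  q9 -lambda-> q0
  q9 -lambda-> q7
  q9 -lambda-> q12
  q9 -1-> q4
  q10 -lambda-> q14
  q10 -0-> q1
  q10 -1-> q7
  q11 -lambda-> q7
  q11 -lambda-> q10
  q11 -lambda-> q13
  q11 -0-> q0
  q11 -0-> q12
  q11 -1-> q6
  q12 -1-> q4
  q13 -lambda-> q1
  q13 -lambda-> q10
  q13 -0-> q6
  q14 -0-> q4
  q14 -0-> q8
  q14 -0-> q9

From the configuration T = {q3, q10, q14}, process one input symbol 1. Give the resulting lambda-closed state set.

q10 on 1 → {q7}.
No 1-transition from q3, q14.
Union after reading 1: {q7}.
Now take the lambda-closure:
From q7 via lambda: add q1.
From q1 via lambda: add q0.
From q0 via lambda: add q6, q12, q14.
No new states can be added; the closed set is {q0, q1, q6, q7, q12, q14}.

{q0, q1, q6, q7, q12, q14}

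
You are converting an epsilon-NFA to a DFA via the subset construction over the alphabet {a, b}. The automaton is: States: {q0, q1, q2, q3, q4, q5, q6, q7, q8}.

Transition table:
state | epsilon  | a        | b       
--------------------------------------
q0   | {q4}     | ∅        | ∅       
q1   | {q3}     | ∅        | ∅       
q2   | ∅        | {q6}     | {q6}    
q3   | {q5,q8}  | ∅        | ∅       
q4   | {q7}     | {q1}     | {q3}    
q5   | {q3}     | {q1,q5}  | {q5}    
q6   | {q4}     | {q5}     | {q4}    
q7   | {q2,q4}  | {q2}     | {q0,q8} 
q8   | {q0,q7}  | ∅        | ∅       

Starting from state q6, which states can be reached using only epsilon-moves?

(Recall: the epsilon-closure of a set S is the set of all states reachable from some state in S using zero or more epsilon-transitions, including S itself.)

Start with {q6}.
From q6 via epsilon: add q4.
From q4 via epsilon: add q7.
From q7 via epsilon: add q2.
No new states can be added; the closed set is {q2, q4, q6, q7}.

{q2, q4, q6, q7}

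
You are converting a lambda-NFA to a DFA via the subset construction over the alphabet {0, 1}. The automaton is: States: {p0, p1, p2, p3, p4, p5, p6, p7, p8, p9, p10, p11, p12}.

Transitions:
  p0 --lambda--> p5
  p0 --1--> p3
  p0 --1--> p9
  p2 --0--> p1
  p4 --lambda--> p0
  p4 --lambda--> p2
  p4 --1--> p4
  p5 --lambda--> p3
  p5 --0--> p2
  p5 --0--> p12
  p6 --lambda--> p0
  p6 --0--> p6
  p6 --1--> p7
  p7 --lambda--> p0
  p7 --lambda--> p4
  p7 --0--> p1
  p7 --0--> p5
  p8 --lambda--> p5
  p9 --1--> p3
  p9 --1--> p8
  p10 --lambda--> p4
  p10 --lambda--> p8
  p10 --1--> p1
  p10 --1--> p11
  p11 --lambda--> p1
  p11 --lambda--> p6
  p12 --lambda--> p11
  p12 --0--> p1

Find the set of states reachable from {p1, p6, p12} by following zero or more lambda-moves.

Start with {p1, p6, p12}.
From p6 via lambda: add p0.
From p12 via lambda: add p11.
From p0 via lambda: add p5.
From p5 via lambda: add p3.
No new states can be added; the closed set is {p0, p1, p3, p5, p6, p11, p12}.

{p0, p1, p3, p5, p6, p11, p12}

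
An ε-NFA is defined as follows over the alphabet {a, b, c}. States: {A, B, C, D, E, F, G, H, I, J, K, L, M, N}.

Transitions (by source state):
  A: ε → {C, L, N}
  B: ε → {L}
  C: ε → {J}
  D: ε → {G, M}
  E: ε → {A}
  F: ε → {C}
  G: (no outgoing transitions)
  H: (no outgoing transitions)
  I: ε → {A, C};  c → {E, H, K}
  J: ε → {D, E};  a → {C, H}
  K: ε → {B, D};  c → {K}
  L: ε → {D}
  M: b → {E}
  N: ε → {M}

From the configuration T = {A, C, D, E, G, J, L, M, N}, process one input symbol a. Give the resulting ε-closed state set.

{A, C, D, E, G, H, J, L, M, N}

J on a → {C, H}.
No a-transition from A, C, D, E, G, L, M, N.
Union after reading a: {C, H}.
Now take the ε-closure:
From C via ε: add J.
From J via ε: add D, E.
From D via ε: add G, M.
From E via ε: add A.
From A via ε: add L, N.
No new states can be added; the closed set is {A, C, D, E, G, H, J, L, M, N}.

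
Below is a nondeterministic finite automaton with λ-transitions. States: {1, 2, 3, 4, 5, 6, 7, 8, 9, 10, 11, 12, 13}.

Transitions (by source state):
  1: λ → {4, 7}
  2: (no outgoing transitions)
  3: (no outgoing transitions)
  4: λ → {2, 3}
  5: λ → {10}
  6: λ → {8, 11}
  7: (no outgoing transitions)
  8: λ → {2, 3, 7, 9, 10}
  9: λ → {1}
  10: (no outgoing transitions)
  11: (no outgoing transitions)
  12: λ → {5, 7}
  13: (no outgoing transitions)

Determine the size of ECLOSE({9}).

Start with {9}.
From 9 via λ: add 1.
From 1 via λ: add 4, 7.
From 4 via λ: add 2, 3.
λ-closure = {1, 2, 3, 4, 7, 9}, which has 6 states.

6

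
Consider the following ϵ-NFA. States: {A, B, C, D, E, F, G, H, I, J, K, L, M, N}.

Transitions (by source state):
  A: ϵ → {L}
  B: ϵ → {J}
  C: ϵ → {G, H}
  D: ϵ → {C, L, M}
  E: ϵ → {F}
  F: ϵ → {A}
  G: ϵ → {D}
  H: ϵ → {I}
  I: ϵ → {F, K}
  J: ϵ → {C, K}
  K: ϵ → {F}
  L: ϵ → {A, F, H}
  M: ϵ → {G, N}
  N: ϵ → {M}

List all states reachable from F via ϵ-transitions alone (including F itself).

{A, F, H, I, K, L}

Start with {F}.
From F via ϵ: add A.
From A via ϵ: add L.
From L via ϵ: add H.
From H via ϵ: add I.
From I via ϵ: add K.
No new states can be added; the closed set is {A, F, H, I, K, L}.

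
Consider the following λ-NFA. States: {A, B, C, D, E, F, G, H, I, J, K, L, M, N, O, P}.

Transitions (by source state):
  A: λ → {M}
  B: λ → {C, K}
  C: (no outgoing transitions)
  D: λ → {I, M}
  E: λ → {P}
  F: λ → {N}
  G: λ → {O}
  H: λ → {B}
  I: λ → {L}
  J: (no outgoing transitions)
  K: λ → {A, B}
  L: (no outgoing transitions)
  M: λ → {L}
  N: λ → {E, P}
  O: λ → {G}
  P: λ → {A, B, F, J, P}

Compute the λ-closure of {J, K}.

Start with {J, K}.
From K via λ: add A, B.
From A via λ: add M.
From B via λ: add C.
From M via λ: add L.
No new states can be added; the closed set is {A, B, C, J, K, L, M}.

{A, B, C, J, K, L, M}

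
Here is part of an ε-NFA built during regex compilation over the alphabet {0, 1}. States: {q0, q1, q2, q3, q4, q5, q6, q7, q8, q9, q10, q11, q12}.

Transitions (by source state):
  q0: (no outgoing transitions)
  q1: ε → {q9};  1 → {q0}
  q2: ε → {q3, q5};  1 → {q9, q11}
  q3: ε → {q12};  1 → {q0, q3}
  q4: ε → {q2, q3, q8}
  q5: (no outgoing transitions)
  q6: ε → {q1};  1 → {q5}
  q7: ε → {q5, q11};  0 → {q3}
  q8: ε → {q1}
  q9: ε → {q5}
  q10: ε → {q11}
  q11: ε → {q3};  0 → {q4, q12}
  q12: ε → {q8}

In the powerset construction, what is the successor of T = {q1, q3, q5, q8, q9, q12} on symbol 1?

q1 on 1 → {q0}.
q3 on 1 → {q0, q3}.
No 1-transition from q5, q8, q9, q12.
Union after reading 1: {q0, q3}.
Now take the ε-closure:
From q3 via ε: add q12.
From q12 via ε: add q8.
From q8 via ε: add q1.
From q1 via ε: add q9.
From q9 via ε: add q5.
No new states can be added; the closed set is {q0, q1, q3, q5, q8, q9, q12}.

{q0, q1, q3, q5, q8, q9, q12}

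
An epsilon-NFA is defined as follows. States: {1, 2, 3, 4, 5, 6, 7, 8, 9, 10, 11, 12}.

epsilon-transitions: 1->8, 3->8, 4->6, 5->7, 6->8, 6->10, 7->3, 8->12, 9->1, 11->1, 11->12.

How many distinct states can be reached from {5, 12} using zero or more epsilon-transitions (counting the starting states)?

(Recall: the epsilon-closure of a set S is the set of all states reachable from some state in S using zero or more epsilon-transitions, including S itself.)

Start with {5, 12}.
From 5 via epsilon: add 7.
From 7 via epsilon: add 3.
From 3 via epsilon: add 8.
epsilon-closure = {3, 5, 7, 8, 12}, which has 5 states.

5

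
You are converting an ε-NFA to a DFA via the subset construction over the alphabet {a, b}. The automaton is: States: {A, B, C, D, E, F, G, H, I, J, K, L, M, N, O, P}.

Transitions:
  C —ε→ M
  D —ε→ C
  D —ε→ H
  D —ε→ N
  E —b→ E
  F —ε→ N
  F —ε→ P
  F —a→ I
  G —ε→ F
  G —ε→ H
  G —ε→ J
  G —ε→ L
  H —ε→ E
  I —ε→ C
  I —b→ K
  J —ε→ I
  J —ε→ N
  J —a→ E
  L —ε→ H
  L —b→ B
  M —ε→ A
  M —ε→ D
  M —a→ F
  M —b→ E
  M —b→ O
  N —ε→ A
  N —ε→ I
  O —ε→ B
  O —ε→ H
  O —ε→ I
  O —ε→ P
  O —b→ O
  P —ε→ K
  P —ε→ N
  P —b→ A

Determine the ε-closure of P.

Start with {P}.
From P via ε: add K, N.
From N via ε: add A, I.
From I via ε: add C.
From C via ε: add M.
From M via ε: add D.
From D via ε: add H.
From H via ε: add E.
No new states can be added; the closed set is {A, C, D, E, H, I, K, M, N, P}.

{A, C, D, E, H, I, K, M, N, P}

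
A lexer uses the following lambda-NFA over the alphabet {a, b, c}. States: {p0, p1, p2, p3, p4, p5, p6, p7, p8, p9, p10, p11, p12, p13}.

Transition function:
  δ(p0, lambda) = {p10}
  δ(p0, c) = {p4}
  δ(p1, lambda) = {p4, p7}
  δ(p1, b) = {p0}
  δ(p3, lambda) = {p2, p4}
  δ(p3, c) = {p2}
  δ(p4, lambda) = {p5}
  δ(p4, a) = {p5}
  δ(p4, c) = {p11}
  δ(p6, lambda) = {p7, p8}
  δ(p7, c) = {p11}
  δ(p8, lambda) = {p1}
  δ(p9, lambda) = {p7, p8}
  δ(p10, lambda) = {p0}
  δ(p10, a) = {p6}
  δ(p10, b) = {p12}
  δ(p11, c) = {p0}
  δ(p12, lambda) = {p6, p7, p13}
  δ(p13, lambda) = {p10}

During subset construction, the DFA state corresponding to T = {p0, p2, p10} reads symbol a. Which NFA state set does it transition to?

p10 on a → {p6}.
No a-transition from p0, p2.
Union after reading a: {p6}.
Now take the lambda-closure:
From p6 via lambda: add p7, p8.
From p8 via lambda: add p1.
From p1 via lambda: add p4.
From p4 via lambda: add p5.
No new states can be added; the closed set is {p1, p4, p5, p6, p7, p8}.

{p1, p4, p5, p6, p7, p8}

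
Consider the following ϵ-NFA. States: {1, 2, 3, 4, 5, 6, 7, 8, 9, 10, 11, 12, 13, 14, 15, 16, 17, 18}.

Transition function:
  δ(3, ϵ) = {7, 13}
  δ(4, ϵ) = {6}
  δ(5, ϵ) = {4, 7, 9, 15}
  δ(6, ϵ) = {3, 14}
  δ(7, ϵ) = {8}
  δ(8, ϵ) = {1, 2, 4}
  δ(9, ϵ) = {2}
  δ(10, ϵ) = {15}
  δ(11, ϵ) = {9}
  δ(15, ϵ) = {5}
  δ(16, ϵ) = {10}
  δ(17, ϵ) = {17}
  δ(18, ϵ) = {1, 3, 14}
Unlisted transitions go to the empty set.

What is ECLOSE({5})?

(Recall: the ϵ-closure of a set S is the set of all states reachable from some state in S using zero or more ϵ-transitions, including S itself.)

Start with {5}.
From 5 via ϵ: add 4, 7, 9, 15.
From 4 via ϵ: add 6.
From 7 via ϵ: add 8.
From 9 via ϵ: add 2.
From 6 via ϵ: add 3, 14.
From 8 via ϵ: add 1.
From 3 via ϵ: add 13.
No new states can be added; the closed set is {1, 2, 3, 4, 5, 6, 7, 8, 9, 13, 14, 15}.

{1, 2, 3, 4, 5, 6, 7, 8, 9, 13, 14, 15}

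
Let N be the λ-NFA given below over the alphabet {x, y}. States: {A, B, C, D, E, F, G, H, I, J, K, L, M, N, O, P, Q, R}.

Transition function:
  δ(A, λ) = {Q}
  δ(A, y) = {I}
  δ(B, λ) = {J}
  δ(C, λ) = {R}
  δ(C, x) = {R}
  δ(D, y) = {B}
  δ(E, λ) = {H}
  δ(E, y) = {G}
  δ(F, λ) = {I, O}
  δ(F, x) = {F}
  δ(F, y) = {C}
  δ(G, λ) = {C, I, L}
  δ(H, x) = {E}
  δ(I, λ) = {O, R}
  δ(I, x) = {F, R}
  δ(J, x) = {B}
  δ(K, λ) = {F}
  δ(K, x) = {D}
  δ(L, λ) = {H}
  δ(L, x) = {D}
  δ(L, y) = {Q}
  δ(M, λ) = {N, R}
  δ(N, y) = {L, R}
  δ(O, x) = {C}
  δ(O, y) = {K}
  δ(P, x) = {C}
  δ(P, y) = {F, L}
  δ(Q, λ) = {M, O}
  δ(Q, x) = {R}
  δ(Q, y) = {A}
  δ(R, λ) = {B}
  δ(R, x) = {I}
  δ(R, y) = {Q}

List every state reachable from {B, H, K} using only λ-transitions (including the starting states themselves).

{B, F, H, I, J, K, O, R}

Start with {B, H, K}.
From B via λ: add J.
From K via λ: add F.
From F via λ: add I, O.
From I via λ: add R.
No new states can be added; the closed set is {B, F, H, I, J, K, O, R}.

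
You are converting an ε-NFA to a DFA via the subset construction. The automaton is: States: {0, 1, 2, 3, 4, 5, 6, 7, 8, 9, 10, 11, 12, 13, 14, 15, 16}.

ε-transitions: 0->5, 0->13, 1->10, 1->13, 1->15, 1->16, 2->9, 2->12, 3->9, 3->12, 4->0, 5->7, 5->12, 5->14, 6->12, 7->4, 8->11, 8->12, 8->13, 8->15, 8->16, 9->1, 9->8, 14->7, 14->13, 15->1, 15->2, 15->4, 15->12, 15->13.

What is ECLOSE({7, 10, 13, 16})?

{0, 4, 5, 7, 10, 12, 13, 14, 16}

Start with {7, 10, 13, 16}.
From 7 via ε: add 4.
From 4 via ε: add 0.
From 0 via ε: add 5.
From 5 via ε: add 12, 14.
No new states can be added; the closed set is {0, 4, 5, 7, 10, 12, 13, 14, 16}.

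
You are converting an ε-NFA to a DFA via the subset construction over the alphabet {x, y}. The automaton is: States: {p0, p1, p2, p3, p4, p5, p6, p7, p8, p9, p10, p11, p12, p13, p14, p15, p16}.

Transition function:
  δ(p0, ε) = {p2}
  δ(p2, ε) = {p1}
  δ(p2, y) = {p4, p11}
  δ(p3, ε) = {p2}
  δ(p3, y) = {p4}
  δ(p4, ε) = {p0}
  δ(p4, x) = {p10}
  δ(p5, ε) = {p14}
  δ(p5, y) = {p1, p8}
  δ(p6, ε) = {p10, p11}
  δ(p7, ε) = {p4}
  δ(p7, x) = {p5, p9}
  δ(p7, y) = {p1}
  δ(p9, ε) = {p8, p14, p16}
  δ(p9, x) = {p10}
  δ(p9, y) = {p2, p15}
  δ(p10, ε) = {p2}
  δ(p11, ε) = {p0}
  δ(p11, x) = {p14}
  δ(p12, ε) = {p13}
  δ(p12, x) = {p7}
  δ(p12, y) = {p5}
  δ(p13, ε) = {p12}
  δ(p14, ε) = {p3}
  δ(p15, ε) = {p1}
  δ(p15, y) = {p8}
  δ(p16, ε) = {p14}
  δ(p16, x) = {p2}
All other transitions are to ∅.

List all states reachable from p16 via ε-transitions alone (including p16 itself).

Start with {p16}.
From p16 via ε: add p14.
From p14 via ε: add p3.
From p3 via ε: add p2.
From p2 via ε: add p1.
No new states can be added; the closed set is {p1, p2, p3, p14, p16}.

{p1, p2, p3, p14, p16}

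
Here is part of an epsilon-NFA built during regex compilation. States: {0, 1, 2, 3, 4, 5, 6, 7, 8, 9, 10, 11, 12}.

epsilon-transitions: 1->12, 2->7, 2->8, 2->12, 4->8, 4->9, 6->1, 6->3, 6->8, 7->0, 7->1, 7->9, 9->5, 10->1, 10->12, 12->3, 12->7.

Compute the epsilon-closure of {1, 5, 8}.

Start with {1, 5, 8}.
From 1 via epsilon: add 12.
From 12 via epsilon: add 3, 7.
From 7 via epsilon: add 0, 9.
No new states can be added; the closed set is {0, 1, 3, 5, 7, 8, 9, 12}.

{0, 1, 3, 5, 7, 8, 9, 12}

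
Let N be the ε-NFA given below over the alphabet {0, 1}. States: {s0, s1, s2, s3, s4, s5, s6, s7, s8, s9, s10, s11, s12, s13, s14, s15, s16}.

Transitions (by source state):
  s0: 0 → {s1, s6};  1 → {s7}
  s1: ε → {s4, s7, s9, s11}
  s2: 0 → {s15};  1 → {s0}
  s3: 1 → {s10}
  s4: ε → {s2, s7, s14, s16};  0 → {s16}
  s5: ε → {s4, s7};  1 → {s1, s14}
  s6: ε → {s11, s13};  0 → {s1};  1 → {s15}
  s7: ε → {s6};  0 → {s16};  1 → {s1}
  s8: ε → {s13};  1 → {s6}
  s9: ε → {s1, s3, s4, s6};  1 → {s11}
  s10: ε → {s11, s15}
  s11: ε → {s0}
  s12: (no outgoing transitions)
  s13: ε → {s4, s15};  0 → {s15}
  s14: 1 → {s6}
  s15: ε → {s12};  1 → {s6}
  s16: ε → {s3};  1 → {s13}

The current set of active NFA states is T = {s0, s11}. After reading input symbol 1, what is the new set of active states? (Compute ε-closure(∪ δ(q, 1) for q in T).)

s0 on 1 → {s7}.
No 1-transition from s11.
Union after reading 1: {s7}.
Now take the ε-closure:
From s7 via ε: add s6.
From s6 via ε: add s11, s13.
From s11 via ε: add s0.
From s13 via ε: add s4, s15.
From s4 via ε: add s2, s14, s16.
From s15 via ε: add s12.
From s16 via ε: add s3.
No new states can be added; the closed set is {s0, s2, s3, s4, s6, s7, s11, s12, s13, s14, s15, s16}.

{s0, s2, s3, s4, s6, s7, s11, s12, s13, s14, s15, s16}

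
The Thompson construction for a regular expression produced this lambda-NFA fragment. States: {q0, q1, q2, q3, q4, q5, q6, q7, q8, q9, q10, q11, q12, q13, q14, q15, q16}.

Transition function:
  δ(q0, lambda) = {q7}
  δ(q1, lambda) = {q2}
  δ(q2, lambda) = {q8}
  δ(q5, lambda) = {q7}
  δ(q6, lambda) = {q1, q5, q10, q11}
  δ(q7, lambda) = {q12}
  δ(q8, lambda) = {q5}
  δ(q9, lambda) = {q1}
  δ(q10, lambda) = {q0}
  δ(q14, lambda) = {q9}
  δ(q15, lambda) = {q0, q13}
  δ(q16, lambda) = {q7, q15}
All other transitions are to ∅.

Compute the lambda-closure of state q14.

{q1, q2, q5, q7, q8, q9, q12, q14}

Start with {q14}.
From q14 via lambda: add q9.
From q9 via lambda: add q1.
From q1 via lambda: add q2.
From q2 via lambda: add q8.
From q8 via lambda: add q5.
From q5 via lambda: add q7.
From q7 via lambda: add q12.
No new states can be added; the closed set is {q1, q2, q5, q7, q8, q9, q12, q14}.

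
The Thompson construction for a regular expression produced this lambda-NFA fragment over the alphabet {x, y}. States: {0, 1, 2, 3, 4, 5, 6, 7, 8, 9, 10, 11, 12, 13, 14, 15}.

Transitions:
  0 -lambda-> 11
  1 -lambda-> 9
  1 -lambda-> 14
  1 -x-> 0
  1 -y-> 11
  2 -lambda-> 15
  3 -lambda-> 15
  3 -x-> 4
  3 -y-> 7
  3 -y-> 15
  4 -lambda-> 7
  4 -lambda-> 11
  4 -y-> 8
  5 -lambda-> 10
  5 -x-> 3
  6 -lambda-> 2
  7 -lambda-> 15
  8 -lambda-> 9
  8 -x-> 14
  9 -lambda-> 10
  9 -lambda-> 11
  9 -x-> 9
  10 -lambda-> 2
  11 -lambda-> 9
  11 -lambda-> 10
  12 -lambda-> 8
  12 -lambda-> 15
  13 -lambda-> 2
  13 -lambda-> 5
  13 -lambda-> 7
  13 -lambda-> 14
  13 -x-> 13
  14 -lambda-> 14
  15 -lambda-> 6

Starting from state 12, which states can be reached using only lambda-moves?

Start with {12}.
From 12 via lambda: add 8, 15.
From 8 via lambda: add 9.
From 15 via lambda: add 6.
From 6 via lambda: add 2.
From 9 via lambda: add 10, 11.
No new states can be added; the closed set is {2, 6, 8, 9, 10, 11, 12, 15}.

{2, 6, 8, 9, 10, 11, 12, 15}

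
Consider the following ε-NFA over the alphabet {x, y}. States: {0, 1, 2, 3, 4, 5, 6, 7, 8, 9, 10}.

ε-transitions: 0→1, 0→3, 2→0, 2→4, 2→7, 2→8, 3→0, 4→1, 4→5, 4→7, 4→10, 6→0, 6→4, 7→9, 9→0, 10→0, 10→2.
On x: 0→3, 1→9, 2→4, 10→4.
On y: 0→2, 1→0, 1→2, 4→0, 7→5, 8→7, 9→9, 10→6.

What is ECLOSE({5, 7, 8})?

{0, 1, 3, 5, 7, 8, 9}

Start with {5, 7, 8}.
From 7 via ε: add 9.
From 9 via ε: add 0.
From 0 via ε: add 1, 3.
No new states can be added; the closed set is {0, 1, 3, 5, 7, 8, 9}.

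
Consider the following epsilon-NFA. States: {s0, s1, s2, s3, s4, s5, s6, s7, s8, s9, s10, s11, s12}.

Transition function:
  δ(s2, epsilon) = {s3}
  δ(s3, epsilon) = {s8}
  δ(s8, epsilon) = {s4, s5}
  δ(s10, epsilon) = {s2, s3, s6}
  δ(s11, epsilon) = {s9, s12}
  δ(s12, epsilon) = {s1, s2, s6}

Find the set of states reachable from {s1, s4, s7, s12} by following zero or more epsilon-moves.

Start with {s1, s4, s7, s12}.
From s12 via epsilon: add s2, s6.
From s2 via epsilon: add s3.
From s3 via epsilon: add s8.
From s8 via epsilon: add s5.
No new states can be added; the closed set is {s1, s2, s3, s4, s5, s6, s7, s8, s12}.

{s1, s2, s3, s4, s5, s6, s7, s8, s12}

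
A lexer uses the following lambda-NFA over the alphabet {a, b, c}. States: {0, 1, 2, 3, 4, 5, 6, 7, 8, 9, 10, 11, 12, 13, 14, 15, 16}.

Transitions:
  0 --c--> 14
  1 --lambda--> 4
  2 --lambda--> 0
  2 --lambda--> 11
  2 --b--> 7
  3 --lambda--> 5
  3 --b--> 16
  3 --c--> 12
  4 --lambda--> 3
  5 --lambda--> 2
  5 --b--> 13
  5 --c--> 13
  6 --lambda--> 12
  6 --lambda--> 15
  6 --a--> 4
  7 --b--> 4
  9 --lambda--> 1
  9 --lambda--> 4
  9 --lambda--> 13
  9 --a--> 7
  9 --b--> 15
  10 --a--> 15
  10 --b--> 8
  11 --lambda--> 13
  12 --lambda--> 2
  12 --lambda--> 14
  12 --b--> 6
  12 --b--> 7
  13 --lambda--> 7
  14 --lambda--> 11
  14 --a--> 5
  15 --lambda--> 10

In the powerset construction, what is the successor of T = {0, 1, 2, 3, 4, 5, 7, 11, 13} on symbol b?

{0, 2, 3, 4, 5, 7, 11, 13, 16}

2 on b → {7}.
3 on b → {16}.
5 on b → {13}.
7 on b → {4}.
No b-transition from 0, 1, 4, 11, 13.
Union after reading b: {4, 7, 13, 16}.
Now take the lambda-closure:
From 4 via lambda: add 3.
From 3 via lambda: add 5.
From 5 via lambda: add 2.
From 2 via lambda: add 0, 11.
No new states can be added; the closed set is {0, 2, 3, 4, 5, 7, 11, 13, 16}.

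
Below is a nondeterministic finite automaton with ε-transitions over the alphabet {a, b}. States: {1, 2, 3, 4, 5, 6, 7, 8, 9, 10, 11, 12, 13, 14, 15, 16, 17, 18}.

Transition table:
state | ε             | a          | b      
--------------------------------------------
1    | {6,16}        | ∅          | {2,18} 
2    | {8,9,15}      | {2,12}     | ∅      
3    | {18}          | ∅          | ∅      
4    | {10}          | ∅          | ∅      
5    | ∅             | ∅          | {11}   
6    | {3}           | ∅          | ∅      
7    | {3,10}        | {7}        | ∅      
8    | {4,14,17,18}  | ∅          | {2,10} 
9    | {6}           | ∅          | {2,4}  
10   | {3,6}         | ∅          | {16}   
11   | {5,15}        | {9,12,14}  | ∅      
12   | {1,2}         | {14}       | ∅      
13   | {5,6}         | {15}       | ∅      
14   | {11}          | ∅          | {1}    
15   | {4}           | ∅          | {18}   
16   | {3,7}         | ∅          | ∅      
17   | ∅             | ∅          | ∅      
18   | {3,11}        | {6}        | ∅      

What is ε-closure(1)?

Start with {1}.
From 1 via ε: add 6, 16.
From 6 via ε: add 3.
From 16 via ε: add 7.
From 3 via ε: add 18.
From 7 via ε: add 10.
From 18 via ε: add 11.
From 11 via ε: add 5, 15.
From 15 via ε: add 4.
No new states can be added; the closed set is {1, 3, 4, 5, 6, 7, 10, 11, 15, 16, 18}.

{1, 3, 4, 5, 6, 7, 10, 11, 15, 16, 18}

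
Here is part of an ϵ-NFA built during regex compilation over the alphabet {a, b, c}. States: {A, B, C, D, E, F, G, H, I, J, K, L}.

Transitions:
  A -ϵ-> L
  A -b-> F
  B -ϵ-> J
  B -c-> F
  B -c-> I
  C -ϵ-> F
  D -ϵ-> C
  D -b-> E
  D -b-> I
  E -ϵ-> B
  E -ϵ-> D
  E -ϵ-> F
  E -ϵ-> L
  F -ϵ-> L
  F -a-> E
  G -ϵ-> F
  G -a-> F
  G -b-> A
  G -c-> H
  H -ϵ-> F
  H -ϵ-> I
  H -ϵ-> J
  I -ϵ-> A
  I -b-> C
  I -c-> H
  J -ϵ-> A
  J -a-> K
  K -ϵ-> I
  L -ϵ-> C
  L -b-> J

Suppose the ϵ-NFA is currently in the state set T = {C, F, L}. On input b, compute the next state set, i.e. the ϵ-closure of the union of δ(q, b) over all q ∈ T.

L on b → {J}.
No b-transition from C, F.
Union after reading b: {J}.
Now take the ϵ-closure:
From J via ϵ: add A.
From A via ϵ: add L.
From L via ϵ: add C.
From C via ϵ: add F.
No new states can be added; the closed set is {A, C, F, J, L}.

{A, C, F, J, L}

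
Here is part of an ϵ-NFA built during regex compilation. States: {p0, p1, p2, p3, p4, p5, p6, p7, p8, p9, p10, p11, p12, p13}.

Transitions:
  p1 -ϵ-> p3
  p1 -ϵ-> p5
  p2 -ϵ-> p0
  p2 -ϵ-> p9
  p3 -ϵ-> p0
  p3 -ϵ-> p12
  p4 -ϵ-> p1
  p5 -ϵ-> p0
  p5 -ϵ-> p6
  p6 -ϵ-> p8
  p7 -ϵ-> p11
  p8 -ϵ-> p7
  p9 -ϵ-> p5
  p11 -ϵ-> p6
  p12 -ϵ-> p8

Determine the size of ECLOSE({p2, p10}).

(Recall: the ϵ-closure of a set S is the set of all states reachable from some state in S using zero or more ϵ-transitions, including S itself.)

Start with {p2, p10}.
From p2 via ϵ: add p0, p9.
From p9 via ϵ: add p5.
From p5 via ϵ: add p6.
From p6 via ϵ: add p8.
From p8 via ϵ: add p7.
From p7 via ϵ: add p11.
ϵ-closure = {p0, p2, p5, p6, p7, p8, p9, p10, p11}, which has 9 states.

9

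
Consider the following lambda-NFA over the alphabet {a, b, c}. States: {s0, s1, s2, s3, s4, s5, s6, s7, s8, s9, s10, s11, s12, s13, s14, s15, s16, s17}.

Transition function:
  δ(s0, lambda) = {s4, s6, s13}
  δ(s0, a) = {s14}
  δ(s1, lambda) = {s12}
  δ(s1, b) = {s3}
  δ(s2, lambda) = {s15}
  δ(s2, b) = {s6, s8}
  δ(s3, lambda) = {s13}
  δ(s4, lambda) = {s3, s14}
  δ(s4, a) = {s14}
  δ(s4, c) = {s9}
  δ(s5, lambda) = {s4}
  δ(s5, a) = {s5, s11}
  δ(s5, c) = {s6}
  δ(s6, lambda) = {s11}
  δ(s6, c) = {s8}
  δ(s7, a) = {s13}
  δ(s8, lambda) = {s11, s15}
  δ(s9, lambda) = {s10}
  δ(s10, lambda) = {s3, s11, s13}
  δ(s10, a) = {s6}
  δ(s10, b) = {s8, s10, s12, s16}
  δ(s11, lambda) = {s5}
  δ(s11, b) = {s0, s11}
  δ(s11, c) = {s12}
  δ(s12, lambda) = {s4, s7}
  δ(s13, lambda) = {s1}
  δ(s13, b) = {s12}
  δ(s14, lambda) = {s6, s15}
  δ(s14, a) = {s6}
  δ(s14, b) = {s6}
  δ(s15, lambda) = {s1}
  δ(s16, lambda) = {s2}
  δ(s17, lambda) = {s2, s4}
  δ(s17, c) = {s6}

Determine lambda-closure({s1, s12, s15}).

{s1, s3, s4, s5, s6, s7, s11, s12, s13, s14, s15}

Start with {s1, s12, s15}.
From s12 via lambda: add s4, s7.
From s4 via lambda: add s3, s14.
From s3 via lambda: add s13.
From s14 via lambda: add s6.
From s6 via lambda: add s11.
From s11 via lambda: add s5.
No new states can be added; the closed set is {s1, s3, s4, s5, s6, s7, s11, s12, s13, s14, s15}.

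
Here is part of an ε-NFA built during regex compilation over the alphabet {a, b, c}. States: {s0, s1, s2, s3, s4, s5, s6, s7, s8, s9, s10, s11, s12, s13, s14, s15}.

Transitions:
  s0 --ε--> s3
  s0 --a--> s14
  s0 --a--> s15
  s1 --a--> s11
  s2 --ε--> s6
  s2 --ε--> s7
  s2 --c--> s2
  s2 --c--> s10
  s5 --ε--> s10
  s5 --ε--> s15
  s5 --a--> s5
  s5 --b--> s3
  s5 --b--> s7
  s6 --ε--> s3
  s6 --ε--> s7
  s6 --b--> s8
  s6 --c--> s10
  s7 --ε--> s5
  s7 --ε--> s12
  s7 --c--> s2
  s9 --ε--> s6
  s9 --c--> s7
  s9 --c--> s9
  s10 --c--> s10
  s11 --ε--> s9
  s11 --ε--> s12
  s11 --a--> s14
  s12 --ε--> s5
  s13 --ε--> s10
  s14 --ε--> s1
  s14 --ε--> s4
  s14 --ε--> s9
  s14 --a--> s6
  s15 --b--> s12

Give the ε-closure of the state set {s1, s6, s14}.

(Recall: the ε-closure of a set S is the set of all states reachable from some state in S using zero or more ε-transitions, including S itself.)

{s1, s3, s4, s5, s6, s7, s9, s10, s12, s14, s15}

Start with {s1, s6, s14}.
From s6 via ε: add s3, s7.
From s14 via ε: add s4, s9.
From s7 via ε: add s5, s12.
From s5 via ε: add s10, s15.
No new states can be added; the closed set is {s1, s3, s4, s5, s6, s7, s9, s10, s12, s14, s15}.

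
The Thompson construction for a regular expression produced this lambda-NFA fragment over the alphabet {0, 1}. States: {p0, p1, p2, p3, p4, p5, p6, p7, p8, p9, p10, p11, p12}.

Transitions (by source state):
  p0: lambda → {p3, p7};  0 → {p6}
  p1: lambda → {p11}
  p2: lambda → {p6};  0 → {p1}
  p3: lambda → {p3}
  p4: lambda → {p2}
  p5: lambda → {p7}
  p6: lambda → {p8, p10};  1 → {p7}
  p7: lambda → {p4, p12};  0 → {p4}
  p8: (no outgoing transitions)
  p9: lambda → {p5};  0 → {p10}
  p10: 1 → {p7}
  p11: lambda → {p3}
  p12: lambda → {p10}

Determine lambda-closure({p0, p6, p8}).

Start with {p0, p6, p8}.
From p0 via lambda: add p3, p7.
From p6 via lambda: add p10.
From p7 via lambda: add p4, p12.
From p4 via lambda: add p2.
No new states can be added; the closed set is {p0, p2, p3, p4, p6, p7, p8, p10, p12}.

{p0, p2, p3, p4, p6, p7, p8, p10, p12}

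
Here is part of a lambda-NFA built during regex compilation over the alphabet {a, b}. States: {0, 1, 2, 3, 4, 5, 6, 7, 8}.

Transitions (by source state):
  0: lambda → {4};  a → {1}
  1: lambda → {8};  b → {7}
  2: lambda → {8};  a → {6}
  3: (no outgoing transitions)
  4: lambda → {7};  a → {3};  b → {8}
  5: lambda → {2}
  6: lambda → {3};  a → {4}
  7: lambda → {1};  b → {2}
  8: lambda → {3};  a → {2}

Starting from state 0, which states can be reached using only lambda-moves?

Start with {0}.
From 0 via lambda: add 4.
From 4 via lambda: add 7.
From 7 via lambda: add 1.
From 1 via lambda: add 8.
From 8 via lambda: add 3.
No new states can be added; the closed set is {0, 1, 3, 4, 7, 8}.

{0, 1, 3, 4, 7, 8}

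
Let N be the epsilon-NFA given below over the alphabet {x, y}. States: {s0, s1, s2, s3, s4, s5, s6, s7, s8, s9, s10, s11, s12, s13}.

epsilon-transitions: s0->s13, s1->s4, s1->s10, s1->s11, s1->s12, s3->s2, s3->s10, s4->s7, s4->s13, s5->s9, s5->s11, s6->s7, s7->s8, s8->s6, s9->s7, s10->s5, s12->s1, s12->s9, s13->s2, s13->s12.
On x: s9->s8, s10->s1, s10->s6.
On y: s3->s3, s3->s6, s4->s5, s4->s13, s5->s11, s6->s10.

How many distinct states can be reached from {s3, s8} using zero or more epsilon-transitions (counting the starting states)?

Start with {s3, s8}.
From s3 via epsilon: add s2, s10.
From s8 via epsilon: add s6.
From s6 via epsilon: add s7.
From s10 via epsilon: add s5.
From s5 via epsilon: add s9, s11.
epsilon-closure = {s2, s3, s5, s6, s7, s8, s9, s10, s11}, which has 9 states.

9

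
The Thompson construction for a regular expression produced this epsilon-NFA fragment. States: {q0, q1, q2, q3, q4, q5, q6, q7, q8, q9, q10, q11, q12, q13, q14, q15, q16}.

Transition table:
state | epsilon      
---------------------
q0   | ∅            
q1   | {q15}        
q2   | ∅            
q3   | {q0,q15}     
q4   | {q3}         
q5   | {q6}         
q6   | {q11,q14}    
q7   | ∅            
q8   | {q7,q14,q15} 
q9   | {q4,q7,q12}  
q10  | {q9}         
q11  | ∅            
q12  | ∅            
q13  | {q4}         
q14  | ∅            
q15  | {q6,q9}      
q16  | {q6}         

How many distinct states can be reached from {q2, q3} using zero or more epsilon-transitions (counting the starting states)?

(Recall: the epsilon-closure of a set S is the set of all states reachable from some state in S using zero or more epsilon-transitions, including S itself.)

Start with {q2, q3}.
From q3 via epsilon: add q0, q15.
From q15 via epsilon: add q6, q9.
From q6 via epsilon: add q11, q14.
From q9 via epsilon: add q4, q7, q12.
epsilon-closure = {q0, q2, q3, q4, q6, q7, q9, q11, q12, q14, q15}, which has 11 states.

11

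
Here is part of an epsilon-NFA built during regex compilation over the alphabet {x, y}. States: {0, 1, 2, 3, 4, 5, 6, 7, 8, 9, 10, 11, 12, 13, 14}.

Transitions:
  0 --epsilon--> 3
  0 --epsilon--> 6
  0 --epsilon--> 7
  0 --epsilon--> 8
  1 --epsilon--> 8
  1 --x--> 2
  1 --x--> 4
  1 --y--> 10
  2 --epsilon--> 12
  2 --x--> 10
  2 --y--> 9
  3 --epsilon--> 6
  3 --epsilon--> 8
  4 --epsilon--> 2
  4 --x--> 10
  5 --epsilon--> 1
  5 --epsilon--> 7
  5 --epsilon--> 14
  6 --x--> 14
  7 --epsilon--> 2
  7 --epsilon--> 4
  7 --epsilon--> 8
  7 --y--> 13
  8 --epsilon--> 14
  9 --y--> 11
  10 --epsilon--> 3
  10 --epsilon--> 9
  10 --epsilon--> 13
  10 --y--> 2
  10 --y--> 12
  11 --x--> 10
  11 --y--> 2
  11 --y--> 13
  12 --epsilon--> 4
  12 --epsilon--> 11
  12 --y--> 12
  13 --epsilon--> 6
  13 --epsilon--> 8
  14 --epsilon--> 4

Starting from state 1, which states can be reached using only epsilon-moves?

Start with {1}.
From 1 via epsilon: add 8.
From 8 via epsilon: add 14.
From 14 via epsilon: add 4.
From 4 via epsilon: add 2.
From 2 via epsilon: add 12.
From 12 via epsilon: add 11.
No new states can be added; the closed set is {1, 2, 4, 8, 11, 12, 14}.

{1, 2, 4, 8, 11, 12, 14}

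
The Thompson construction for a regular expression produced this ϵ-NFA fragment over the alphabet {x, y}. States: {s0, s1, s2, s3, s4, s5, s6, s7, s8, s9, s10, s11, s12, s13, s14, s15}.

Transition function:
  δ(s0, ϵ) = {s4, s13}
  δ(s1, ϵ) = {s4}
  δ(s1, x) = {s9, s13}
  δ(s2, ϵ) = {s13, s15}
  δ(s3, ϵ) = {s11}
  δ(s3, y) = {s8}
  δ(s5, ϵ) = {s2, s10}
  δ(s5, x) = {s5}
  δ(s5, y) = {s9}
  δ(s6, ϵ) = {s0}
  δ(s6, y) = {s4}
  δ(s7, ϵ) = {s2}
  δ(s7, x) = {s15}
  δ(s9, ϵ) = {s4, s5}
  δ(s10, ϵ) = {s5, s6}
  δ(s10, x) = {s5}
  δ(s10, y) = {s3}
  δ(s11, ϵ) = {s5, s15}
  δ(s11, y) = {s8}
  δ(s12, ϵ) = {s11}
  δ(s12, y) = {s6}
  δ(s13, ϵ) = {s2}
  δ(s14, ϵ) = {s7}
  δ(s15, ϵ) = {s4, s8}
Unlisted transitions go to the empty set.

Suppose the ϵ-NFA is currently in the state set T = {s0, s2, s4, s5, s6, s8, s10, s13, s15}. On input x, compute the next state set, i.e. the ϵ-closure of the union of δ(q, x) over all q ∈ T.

{s0, s2, s4, s5, s6, s8, s10, s13, s15}

s5 on x → {s5}.
s10 on x → {s5}.
No x-transition from s0, s2, s4, s6, s8, s13, s15.
Union after reading x: {s5}.
Now take the ϵ-closure:
From s5 via ϵ: add s2, s10.
From s2 via ϵ: add s13, s15.
From s10 via ϵ: add s6.
From s6 via ϵ: add s0.
From s15 via ϵ: add s4, s8.
No new states can be added; the closed set is {s0, s2, s4, s5, s6, s8, s10, s13, s15}.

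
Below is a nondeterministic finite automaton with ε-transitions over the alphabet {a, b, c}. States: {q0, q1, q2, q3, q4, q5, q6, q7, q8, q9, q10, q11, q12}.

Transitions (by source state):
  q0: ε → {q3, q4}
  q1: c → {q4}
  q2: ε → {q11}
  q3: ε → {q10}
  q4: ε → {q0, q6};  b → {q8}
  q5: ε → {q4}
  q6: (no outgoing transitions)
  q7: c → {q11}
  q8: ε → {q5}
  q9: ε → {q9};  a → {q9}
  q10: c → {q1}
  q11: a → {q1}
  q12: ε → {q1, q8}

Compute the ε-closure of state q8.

Start with {q8}.
From q8 via ε: add q5.
From q5 via ε: add q4.
From q4 via ε: add q0, q6.
From q0 via ε: add q3.
From q3 via ε: add q10.
No new states can be added; the closed set is {q0, q3, q4, q5, q6, q8, q10}.

{q0, q3, q4, q5, q6, q8, q10}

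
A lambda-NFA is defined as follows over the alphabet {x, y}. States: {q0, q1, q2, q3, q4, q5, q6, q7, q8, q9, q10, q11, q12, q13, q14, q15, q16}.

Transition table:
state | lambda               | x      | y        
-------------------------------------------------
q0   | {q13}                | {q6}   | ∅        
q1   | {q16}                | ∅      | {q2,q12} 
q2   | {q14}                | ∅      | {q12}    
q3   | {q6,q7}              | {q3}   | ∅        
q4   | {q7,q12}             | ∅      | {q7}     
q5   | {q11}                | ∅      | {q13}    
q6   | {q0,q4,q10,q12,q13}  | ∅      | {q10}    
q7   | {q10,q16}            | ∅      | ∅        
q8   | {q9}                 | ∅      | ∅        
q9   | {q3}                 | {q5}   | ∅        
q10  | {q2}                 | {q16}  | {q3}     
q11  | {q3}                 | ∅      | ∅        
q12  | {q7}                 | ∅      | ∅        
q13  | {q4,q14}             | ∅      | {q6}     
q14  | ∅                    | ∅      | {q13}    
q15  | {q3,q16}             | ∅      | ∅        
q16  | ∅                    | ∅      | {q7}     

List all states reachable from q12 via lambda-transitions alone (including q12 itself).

{q2, q7, q10, q12, q14, q16}

Start with {q12}.
From q12 via lambda: add q7.
From q7 via lambda: add q10, q16.
From q10 via lambda: add q2.
From q2 via lambda: add q14.
No new states can be added; the closed set is {q2, q7, q10, q12, q14, q16}.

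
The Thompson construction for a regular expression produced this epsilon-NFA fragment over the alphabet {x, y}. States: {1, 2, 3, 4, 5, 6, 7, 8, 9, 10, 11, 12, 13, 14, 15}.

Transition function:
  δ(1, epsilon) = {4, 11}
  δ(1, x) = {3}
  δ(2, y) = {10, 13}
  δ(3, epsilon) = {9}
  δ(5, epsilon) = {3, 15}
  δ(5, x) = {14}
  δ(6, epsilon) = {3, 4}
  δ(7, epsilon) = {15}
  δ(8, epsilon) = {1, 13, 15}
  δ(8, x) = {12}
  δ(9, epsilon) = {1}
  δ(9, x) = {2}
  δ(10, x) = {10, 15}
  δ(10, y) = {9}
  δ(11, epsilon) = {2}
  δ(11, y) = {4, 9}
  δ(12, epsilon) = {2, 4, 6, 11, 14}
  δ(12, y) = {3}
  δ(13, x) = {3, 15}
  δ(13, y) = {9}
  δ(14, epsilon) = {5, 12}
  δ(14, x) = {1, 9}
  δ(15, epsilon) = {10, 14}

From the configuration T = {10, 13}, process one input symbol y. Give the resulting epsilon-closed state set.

{1, 2, 4, 9, 11}

10 on y → {9}.
13 on y → {9}.
Union after reading y: {9}.
Now take the epsilon-closure:
From 9 via epsilon: add 1.
From 1 via epsilon: add 4, 11.
From 11 via epsilon: add 2.
No new states can be added; the closed set is {1, 2, 4, 9, 11}.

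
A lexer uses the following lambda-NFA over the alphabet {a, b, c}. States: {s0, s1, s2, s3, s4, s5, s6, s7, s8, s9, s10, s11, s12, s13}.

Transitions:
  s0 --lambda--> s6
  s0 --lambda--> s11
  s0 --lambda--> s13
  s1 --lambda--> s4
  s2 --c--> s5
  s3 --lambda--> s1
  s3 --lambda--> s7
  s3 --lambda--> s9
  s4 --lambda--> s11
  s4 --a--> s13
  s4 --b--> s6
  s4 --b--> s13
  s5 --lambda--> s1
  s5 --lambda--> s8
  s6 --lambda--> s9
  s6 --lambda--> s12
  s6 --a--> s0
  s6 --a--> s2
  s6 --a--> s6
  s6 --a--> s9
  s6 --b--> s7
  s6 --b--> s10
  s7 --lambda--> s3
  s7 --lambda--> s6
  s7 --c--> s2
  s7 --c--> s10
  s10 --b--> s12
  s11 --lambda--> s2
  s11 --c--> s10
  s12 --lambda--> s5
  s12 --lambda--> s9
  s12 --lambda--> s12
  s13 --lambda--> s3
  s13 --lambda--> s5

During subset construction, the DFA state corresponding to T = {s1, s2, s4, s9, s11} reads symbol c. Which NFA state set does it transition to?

s2 on c → {s5}.
s11 on c → {s10}.
No c-transition from s1, s4, s9.
Union after reading c: {s5, s10}.
Now take the lambda-closure:
From s5 via lambda: add s1, s8.
From s1 via lambda: add s4.
From s4 via lambda: add s11.
From s11 via lambda: add s2.
No new states can be added; the closed set is {s1, s2, s4, s5, s8, s10, s11}.

{s1, s2, s4, s5, s8, s10, s11}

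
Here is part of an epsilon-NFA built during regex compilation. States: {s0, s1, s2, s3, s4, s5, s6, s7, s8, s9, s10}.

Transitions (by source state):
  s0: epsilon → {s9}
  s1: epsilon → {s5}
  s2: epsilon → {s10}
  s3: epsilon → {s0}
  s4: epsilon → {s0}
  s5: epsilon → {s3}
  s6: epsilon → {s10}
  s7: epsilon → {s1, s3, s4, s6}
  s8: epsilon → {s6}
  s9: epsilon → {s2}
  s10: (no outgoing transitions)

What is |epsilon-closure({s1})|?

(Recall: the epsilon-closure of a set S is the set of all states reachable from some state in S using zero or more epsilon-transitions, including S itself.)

Start with {s1}.
From s1 via epsilon: add s5.
From s5 via epsilon: add s3.
From s3 via epsilon: add s0.
From s0 via epsilon: add s9.
From s9 via epsilon: add s2.
From s2 via epsilon: add s10.
epsilon-closure = {s0, s1, s2, s3, s5, s9, s10}, which has 7 states.

7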